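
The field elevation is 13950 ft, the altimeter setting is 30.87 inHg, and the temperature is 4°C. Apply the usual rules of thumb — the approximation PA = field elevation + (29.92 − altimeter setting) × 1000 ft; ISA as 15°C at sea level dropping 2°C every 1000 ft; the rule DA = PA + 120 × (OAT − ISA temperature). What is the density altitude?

Pressure altitude = 13950 + (29.92 − 30.87) × 1000 = 13950 + (-950) = 13000 ft.
ISA temperature at 13000 ft = 15 − 2 × (13000/1000) = -11°C.
ISA deviation = 4 − (-11) = +15°C.
Density altitude = 13000 + 120 × (15) = 14800 ft.

14800 ft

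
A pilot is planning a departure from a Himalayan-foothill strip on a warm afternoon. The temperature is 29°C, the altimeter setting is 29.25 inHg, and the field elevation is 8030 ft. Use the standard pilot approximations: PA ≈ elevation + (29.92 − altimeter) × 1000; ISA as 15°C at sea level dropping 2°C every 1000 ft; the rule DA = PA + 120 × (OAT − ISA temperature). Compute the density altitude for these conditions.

12468 ft

Pressure altitude = 8030 + (29.92 − 29.25) × 1000 = 8030 + (+670) = 8700 ft.
ISA temperature at 8700 ft = 15 − 2 × (8700/1000) = -2.4°C.
ISA deviation = 29 − (-2.4) = +31.4°C.
Density altitude = 8700 + 120 × (31.4) = 12468 ft.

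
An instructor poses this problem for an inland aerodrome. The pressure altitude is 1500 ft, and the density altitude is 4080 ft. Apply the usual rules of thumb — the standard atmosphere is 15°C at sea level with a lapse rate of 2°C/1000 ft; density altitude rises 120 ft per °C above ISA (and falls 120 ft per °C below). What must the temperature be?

Density altitude − pressure altitude = 4080 − 1500 = +2580 ft.
At 120 ft/°C that is an ISA deviation of 2580/120 = +21.5°C.
ISA temperature at 1500 ft = 15 − 2 × (1500/1000) = 12°C.
OAT = ISA + deviation = 12 + (+21.5) = 33.5°C.

33.5°C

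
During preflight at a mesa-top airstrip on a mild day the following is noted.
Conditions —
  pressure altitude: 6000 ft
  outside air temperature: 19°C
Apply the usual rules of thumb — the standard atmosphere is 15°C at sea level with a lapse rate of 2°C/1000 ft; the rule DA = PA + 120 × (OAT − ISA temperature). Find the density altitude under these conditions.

7920 ft

ISA temperature at 6000 ft = 15 − 2 × (6000/1000) = 3°C.
ISA deviation = 19 − 3 = +16°C.
Density altitude = 6000 + 120 × (16) = 6000 + (+1920) = 7920 ft.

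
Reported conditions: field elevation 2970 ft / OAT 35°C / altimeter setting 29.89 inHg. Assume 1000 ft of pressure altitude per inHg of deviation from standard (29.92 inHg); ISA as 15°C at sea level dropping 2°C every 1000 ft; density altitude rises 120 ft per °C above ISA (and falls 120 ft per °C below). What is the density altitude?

6120 ft

Pressure altitude = 2970 + (29.92 − 29.89) × 1000 = 2970 + (+30) = 3000 ft.
ISA temperature at 3000 ft = 15 − 2 × (3000/1000) = 9°C.
ISA deviation = 35 − 9 = +26°C.
Density altitude = 3000 + 120 × (26) = 6120 ft.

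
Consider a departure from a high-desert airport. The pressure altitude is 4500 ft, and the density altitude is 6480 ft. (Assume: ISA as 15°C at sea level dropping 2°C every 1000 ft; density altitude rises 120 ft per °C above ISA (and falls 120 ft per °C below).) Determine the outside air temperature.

22.5°C

Density altitude − pressure altitude = 6480 − 4500 = +1980 ft.
At 120 ft/°C that is an ISA deviation of 1980/120 = +16.5°C.
ISA temperature at 4500 ft = 15 − 2 × (4500/1000) = 6°C.
OAT = ISA + deviation = 6 + (+16.5) = 22.5°C.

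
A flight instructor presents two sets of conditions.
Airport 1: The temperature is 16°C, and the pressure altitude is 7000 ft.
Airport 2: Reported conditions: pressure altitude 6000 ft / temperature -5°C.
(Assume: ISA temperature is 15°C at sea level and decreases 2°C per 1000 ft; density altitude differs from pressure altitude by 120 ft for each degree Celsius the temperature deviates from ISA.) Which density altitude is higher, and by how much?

Airport 1: ISA temp = 1°C, deviation +15°C, DA = 7000 + 120 × 15 = 8800 ft.
Airport 2: ISA temp = 3°C, deviation -8°C, DA = 6000 + 120 × (-8) = 5040 ft.
Airport 1 is higher by 8800 − 5040 = 3760 ft.

Airport 1 by 3760 ft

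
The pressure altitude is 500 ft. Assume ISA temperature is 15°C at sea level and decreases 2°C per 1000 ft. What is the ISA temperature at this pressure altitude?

ISA temperature = 15 − 2 × (500/1000) = 15 − 1 = 14°C.

14°C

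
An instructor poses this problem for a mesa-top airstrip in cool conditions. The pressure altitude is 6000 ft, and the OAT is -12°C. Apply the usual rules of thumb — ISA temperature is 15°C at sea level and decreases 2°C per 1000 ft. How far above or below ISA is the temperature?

ISA temperature at 6000 ft = 15 − 2 × (6000/1000) = 3°C.
Deviation = OAT − ISA = -12 − 3 = -15°C.

ISA-15°C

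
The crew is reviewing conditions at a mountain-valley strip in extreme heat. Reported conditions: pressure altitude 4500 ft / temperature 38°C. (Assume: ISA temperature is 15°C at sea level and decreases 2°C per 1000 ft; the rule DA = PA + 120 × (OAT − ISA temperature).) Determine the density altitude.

ISA temperature at 4500 ft = 15 − 2 × (4500/1000) = 6°C.
ISA deviation = 38 − 6 = +32°C.
Density altitude = 4500 + 120 × (32) = 4500 + (+3840) = 8340 ft.

8340 ft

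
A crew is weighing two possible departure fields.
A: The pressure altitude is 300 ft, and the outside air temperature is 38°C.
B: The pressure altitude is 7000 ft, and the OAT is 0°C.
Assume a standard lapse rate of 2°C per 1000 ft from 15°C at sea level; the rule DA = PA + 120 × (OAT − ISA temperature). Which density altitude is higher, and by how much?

A: ISA temp = 14.4°C, deviation +23.6°C, DA = 300 + 120 × 23.6 = 3132 ft.
B: ISA temp = 1°C, deviation -1°C, DA = 7000 + 120 × (-1) = 6880 ft.
B is higher by 6880 − 3132 = 3748 ft.

B by 3748 ft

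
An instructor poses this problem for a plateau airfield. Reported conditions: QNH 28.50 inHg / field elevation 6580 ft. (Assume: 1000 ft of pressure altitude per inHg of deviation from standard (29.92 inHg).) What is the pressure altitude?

Pressure correction = (29.92 − 28.50) × 1000 = +1420 ft.
Pressure altitude = 6580 + (+1420) = 8000 ft.

8000 ft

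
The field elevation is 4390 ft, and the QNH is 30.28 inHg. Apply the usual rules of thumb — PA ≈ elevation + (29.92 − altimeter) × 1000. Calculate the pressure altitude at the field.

Pressure correction = (29.92 − 30.28) × 1000 = -360 ft.
Pressure altitude = 4390 + (-360) = 4030 ft.

4030 ft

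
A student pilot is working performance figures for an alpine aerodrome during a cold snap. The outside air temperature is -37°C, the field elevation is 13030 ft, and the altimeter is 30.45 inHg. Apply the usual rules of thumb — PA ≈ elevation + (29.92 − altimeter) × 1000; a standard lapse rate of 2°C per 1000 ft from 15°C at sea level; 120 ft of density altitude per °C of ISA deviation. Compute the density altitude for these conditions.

9260 ft

Pressure altitude = 13030 + (29.92 − 30.45) × 1000 = 13030 + (-530) = 12500 ft.
ISA temperature at 12500 ft = 15 − 2 × (12500/1000) = -10°C.
ISA deviation = -37 − (-10) = -27°C.
Density altitude = 12500 + 120 × (-27) = 9260 ft.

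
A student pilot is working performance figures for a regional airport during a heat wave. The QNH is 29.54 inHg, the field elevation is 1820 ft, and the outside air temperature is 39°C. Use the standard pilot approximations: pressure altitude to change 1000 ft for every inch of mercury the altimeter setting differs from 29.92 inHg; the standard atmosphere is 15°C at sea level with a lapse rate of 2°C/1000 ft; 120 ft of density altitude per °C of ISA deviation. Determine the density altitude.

Pressure altitude = 1820 + (29.92 − 29.54) × 1000 = 1820 + (+380) = 2200 ft.
ISA temperature at 2200 ft = 15 − 2 × (2200/1000) = 10.6°C.
ISA deviation = 39 − 10.6 = +28.4°C.
Density altitude = 2200 + 120 × (28.4) = 5608 ft.

5608 ft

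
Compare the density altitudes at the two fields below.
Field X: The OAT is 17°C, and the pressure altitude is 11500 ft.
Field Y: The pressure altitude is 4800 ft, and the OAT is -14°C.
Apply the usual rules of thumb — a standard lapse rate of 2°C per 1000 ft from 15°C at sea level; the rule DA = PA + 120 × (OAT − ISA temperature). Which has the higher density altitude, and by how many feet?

Field X by 12028 ft

Field X: ISA temp = -8°C, deviation +25°C, DA = 11500 + 120 × 25 = 14500 ft.
Field Y: ISA temp = 5.4°C, deviation -19.4°C, DA = 4800 + 120 × (-19.4) = 2472 ft.
Field X is higher by 14500 − 2472 = 12028 ft.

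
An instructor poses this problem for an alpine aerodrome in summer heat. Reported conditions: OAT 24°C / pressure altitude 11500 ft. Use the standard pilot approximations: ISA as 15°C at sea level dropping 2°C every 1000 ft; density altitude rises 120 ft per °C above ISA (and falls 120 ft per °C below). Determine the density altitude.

15340 ft

ISA temperature at 11500 ft = 15 − 2 × (11500/1000) = -8°C.
ISA deviation = 24 − (-8) = +32°C.
Density altitude = 11500 + 120 × (32) = 11500 + (+3840) = 15340 ft.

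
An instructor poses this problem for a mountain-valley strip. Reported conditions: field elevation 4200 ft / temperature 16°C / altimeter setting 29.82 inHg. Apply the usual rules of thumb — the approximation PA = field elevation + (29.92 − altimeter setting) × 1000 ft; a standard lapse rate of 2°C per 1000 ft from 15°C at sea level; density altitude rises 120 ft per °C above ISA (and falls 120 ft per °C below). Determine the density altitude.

Pressure altitude = 4200 + (29.92 − 29.82) × 1000 = 4200 + (+100) = 4300 ft.
ISA temperature at 4300 ft = 15 − 2 × (4300/1000) = 6.4°C.
ISA deviation = 16 − 6.4 = +9.6°C.
Density altitude = 4300 + 120 × (9.6) = 5452 ft.

5452 ft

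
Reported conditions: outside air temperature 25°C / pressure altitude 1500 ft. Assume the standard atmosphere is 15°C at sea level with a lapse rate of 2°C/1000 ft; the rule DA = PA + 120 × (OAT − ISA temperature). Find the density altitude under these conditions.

ISA temperature at 1500 ft = 15 − 2 × (1500/1000) = 12°C.
ISA deviation = 25 − 12 = +13°C.
Density altitude = 1500 + 120 × (13) = 1500 + (+1560) = 3060 ft.

3060 ft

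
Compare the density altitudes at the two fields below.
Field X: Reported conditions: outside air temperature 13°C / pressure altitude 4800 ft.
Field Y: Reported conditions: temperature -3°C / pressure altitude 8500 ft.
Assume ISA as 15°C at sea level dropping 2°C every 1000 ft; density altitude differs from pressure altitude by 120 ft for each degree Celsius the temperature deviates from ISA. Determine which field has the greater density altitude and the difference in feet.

Field Y by 2668 ft

Field X: ISA temp = 5.4°C, deviation +7.6°C, DA = 4800 + 120 × 7.6 = 5712 ft.
Field Y: ISA temp = -2°C, deviation -1°C, DA = 8500 + 120 × (-1) = 8380 ft.
Field Y is higher by 8380 − 5712 = 2668 ft.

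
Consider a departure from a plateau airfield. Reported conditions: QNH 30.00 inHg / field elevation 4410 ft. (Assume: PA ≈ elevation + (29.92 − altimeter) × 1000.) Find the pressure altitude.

4330 ft

Pressure correction = (29.92 − 30.00) × 1000 = -80 ft.
Pressure altitude = 4410 + (-80) = 4330 ft.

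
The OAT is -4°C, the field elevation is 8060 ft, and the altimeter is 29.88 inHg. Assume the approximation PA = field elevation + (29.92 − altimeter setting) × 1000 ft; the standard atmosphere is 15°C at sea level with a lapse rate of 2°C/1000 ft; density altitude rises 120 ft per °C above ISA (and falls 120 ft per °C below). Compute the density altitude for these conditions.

7764 ft

Pressure altitude = 8060 + (29.92 − 29.88) × 1000 = 8060 + (+40) = 8100 ft.
ISA temperature at 8100 ft = 15 − 2 × (8100/1000) = -1.2°C.
ISA deviation = -4 − (-1.2) = -2.8°C.
Density altitude = 8100 + 120 × (-2.8) = 7764 ft.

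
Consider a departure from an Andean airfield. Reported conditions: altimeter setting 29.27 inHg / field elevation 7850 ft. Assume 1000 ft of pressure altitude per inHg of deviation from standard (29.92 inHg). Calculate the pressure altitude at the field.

Pressure correction = (29.92 − 29.27) × 1000 = +650 ft.
Pressure altitude = 7850 + (+650) = 8500 ft.

8500 ft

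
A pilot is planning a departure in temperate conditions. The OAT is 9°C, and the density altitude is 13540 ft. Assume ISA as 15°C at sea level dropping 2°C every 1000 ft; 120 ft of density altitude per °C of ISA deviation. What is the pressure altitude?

11500 ft

DA = PA + 120 × (OAT − (15 − 2·PA/1000)) = PA + 120·OAT − 1800 + 0.24·PA = 1.24·PA + 120·OAT − 1800.
So 1.24·PA = 13540 − 120 × 9 + 1800 = 14260.
PA = 14260 / 1.24 = 11500 ft.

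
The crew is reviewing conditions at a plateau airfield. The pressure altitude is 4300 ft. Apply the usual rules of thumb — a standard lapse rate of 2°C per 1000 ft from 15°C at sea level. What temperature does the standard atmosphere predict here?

6.4°C

ISA temperature = 15 − 2 × (4300/1000) = 15 − 8.6 = 6.4°C.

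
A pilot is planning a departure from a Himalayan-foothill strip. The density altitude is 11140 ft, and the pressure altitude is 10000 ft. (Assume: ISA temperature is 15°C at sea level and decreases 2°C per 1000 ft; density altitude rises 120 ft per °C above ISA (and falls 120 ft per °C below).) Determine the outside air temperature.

Density altitude − pressure altitude = 11140 − 10000 = +1140 ft.
At 120 ft/°C that is an ISA deviation of 1140/120 = +9.5°C.
ISA temperature at 10000 ft = 15 − 2 × (10000/1000) = -5°C.
OAT = ISA + deviation = -5 + (+9.5) = 4.5°C.

4.5°C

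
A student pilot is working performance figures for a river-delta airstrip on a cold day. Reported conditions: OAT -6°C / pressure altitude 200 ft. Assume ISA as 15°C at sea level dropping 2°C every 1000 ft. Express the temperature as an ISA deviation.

ISA temperature at 200 ft = 15 − 2 × (200/1000) = 14.6°C.
Deviation = OAT − ISA = -6 − 14.6 = -20.6°C.

ISA-20.6°C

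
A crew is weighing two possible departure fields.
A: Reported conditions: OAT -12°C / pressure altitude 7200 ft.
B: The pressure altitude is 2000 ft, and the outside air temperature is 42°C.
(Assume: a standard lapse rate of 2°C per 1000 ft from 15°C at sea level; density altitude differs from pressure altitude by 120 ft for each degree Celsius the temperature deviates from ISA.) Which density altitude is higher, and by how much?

A: ISA temp = 0.6°C, deviation -12.6°C, DA = 7200 + 120 × (-12.6) = 5688 ft.
B: ISA temp = 11°C, deviation +31°C, DA = 2000 + 120 × 31 = 5720 ft.
B is higher by 5720 − 5688 = 32 ft.

B by 32 ft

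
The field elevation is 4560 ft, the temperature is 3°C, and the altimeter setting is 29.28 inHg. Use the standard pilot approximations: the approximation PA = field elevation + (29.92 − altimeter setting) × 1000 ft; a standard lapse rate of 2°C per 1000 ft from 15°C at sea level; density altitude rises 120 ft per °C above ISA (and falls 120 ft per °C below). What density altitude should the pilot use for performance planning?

Pressure altitude = 4560 + (29.92 − 29.28) × 1000 = 4560 + (+640) = 5200 ft.
ISA temperature at 5200 ft = 15 − 2 × (5200/1000) = 4.6°C.
ISA deviation = 3 − 4.6 = -1.6°C.
Density altitude = 5200 + 120 × (-1.6) = 5008 ft.

5008 ft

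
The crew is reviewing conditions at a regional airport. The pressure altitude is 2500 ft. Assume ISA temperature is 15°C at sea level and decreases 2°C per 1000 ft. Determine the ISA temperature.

ISA temperature = 15 − 2 × (2500/1000) = 15 − 5 = 10°C.

10°C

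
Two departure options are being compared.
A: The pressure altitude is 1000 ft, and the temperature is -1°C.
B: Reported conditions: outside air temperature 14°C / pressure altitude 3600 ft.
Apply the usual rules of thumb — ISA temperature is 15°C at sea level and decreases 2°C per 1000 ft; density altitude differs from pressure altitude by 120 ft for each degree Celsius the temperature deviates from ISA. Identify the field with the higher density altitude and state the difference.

B by 5024 ft

A: ISA temp = 13°C, deviation -14°C, DA = 1000 + 120 × (-14) = -680 ft.
B: ISA temp = 7.8°C, deviation +6.2°C, DA = 3600 + 120 × 6.2 = 4344 ft.
B is higher by 4344 − (-680) = 5024 ft.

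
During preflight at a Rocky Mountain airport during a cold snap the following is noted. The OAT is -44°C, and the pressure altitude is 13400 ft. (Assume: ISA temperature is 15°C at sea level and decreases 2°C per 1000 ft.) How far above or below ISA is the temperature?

ISA-32.2°C

ISA temperature at 13400 ft = 15 − 2 × (13400/1000) = -11.8°C.
Deviation = OAT − ISA = -44 − (-11.8) = -32.2°C.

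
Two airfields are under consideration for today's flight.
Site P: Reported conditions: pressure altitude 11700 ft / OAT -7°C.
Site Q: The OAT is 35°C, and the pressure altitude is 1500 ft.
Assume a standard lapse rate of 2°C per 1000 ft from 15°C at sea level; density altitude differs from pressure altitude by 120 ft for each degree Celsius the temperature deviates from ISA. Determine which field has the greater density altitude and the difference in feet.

Site P: ISA temp = -8.4°C, deviation +1.4°C, DA = 11700 + 120 × 1.4 = 11868 ft.
Site Q: ISA temp = 12°C, deviation +23°C, DA = 1500 + 120 × 23 = 4260 ft.
Site P is higher by 11868 − 4260 = 7608 ft.

Site P by 7608 ft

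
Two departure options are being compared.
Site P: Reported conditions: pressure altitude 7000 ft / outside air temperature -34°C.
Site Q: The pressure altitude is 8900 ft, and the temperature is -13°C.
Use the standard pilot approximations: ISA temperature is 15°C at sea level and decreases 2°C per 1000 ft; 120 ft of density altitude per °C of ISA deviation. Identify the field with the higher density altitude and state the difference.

Site P: ISA temp = 1°C, deviation -35°C, DA = 7000 + 120 × (-35) = 2800 ft.
Site Q: ISA temp = -2.8°C, deviation -10.2°C, DA = 8900 + 120 × (-10.2) = 7676 ft.
Site Q is higher by 7676 − 2800 = 4876 ft.

Site Q by 4876 ft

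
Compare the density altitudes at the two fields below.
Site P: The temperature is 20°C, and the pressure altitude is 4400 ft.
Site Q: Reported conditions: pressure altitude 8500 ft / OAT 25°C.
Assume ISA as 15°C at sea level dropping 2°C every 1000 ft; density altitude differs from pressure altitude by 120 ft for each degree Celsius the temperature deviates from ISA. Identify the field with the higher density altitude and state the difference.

Site Q by 5684 ft

Site P: ISA temp = 6.2°C, deviation +13.8°C, DA = 4400 + 120 × 13.8 = 6056 ft.
Site Q: ISA temp = -2°C, deviation +27°C, DA = 8500 + 120 × 27 = 11740 ft.
Site Q is higher by 11740 − 6056 = 5684 ft.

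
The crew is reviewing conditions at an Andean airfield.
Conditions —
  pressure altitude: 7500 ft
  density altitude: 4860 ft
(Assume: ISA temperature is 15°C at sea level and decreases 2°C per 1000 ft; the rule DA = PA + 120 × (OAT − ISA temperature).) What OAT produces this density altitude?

-22°C

Density altitude − pressure altitude = 4860 − 7500 = -2640 ft.
At 120 ft/°C that is an ISA deviation of -2640/120 = -22°C.
ISA temperature at 7500 ft = 15 − 2 × (7500/1000) = 0°C.
OAT = ISA + deviation = 0 + (-22) = -22°C.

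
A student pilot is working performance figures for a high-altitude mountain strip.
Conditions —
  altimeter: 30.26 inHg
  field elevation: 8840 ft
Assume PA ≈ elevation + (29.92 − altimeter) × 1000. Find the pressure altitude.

Pressure correction = (29.92 − 30.26) × 1000 = -340 ft.
Pressure altitude = 8840 + (-340) = 8500 ft.

8500 ft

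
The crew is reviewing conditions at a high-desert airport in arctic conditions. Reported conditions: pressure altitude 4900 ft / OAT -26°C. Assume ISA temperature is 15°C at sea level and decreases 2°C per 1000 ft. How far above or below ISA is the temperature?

ISA temperature at 4900 ft = 15 − 2 × (4900/1000) = 5.2°C.
Deviation = OAT − ISA = -26 − 5.2 = -31.2°C.

ISA-31.2°C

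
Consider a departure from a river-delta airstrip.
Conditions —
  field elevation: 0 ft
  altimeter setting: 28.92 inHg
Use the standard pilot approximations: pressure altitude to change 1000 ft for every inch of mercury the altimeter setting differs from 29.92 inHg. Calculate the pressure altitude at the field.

Pressure correction = (29.92 − 28.92) × 1000 = +1000 ft.
Pressure altitude = 0 + (+1000) = 1000 ft.

1000 ft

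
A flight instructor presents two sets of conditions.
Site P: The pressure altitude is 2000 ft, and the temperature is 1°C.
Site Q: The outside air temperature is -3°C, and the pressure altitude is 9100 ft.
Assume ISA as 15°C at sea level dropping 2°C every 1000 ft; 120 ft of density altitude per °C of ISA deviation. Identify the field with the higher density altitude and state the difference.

Site Q by 8324 ft

Site P: ISA temp = 11°C, deviation -10°C, DA = 2000 + 120 × (-10) = 800 ft.
Site Q: ISA temp = -3.2°C, deviation +0.2°C, DA = 9100 + 120 × 0.2 = 9124 ft.
Site Q is higher by 9124 − 800 = 8324 ft.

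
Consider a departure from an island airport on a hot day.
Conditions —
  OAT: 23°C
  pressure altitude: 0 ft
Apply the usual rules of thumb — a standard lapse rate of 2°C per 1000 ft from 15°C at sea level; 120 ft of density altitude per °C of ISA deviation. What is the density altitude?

960 ft

ISA temperature at 0 ft = 15 − 2 × (0/1000) = 15°C.
ISA deviation = 23 − 15 = +8°C.
Density altitude = 0 + 120 × (8) = 0 + (+960) = 960 ft.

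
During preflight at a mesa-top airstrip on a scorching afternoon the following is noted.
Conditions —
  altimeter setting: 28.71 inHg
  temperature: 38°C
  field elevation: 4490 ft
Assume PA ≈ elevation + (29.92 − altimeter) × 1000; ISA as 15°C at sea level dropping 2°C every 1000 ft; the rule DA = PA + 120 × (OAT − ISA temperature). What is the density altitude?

9828 ft

Pressure altitude = 4490 + (29.92 − 28.71) × 1000 = 4490 + (+1210) = 5700 ft.
ISA temperature at 5700 ft = 15 − 2 × (5700/1000) = 3.6°C.
ISA deviation = 38 − 3.6 = +34.4°C.
Density altitude = 5700 + 120 × (34.4) = 9828 ft.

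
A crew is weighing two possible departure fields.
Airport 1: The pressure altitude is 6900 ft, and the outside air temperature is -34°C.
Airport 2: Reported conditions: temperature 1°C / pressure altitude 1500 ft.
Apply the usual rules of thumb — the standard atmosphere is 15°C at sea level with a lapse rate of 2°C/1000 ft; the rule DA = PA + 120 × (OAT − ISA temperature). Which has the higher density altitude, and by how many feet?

Airport 1: ISA temp = 1.2°C, deviation -35.2°C, DA = 6900 + 120 × (-35.2) = 2676 ft.
Airport 2: ISA temp = 12°C, deviation -11°C, DA = 1500 + 120 × (-11) = 180 ft.
Airport 1 is higher by 2676 − 180 = 2496 ft.

Airport 1 by 2496 ft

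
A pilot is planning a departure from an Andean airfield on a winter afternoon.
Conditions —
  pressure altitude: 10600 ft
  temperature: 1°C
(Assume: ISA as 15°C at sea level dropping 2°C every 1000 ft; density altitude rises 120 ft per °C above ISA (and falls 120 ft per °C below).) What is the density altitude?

11464 ft

ISA temperature at 10600 ft = 15 − 2 × (10600/1000) = -6.2°C.
ISA deviation = 1 − (-6.2) = +7.2°C.
Density altitude = 10600 + 120 × (7.2) = 10600 + (+864) = 11464 ft.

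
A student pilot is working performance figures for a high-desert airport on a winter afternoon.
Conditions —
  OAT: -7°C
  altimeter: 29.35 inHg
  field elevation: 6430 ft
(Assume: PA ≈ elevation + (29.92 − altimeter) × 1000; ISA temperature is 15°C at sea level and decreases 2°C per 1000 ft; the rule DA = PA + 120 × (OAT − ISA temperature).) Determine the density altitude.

Pressure altitude = 6430 + (29.92 − 29.35) × 1000 = 6430 + (+570) = 7000 ft.
ISA temperature at 7000 ft = 15 − 2 × (7000/1000) = 1°C.
ISA deviation = -7 − 1 = -8°C.
Density altitude = 7000 + 120 × (-8) = 6040 ft.

6040 ft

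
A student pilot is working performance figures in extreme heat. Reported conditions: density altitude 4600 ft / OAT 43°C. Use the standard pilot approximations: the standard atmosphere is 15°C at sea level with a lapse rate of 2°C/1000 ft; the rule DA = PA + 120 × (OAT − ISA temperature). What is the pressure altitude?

1000 ft

DA = PA + 120 × (OAT − (15 − 2·PA/1000)) = PA + 120·OAT − 1800 + 0.24·PA = 1.24·PA + 120·OAT − 1800.
So 1.24·PA = 4600 − 120 × 43 + 1800 = 1240.
PA = 1240 / 1.24 = 1000 ft.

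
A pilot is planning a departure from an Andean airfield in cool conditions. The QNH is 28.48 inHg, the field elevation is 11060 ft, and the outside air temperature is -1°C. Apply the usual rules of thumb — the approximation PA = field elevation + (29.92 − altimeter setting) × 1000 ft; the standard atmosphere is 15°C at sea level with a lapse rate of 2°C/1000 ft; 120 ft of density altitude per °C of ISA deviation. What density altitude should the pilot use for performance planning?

Pressure altitude = 11060 + (29.92 − 28.48) × 1000 = 11060 + (+1440) = 12500 ft.
ISA temperature at 12500 ft = 15 − 2 × (12500/1000) = -10°C.
ISA deviation = -1 − (-10) = +9°C.
Density altitude = 12500 + 120 × (9) = 13580 ft.

13580 ft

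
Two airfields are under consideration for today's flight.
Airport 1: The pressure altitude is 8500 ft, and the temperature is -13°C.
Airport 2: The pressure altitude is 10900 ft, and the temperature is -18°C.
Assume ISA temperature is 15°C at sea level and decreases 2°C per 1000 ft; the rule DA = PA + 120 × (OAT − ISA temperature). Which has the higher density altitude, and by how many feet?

Airport 2 by 2376 ft

Airport 1: ISA temp = -2°C, deviation -11°C, DA = 8500 + 120 × (-11) = 7180 ft.
Airport 2: ISA temp = -6.8°C, deviation -11.2°C, DA = 10900 + 120 × (-11.2) = 9556 ft.
Airport 2 is higher by 9556 − 7180 = 2376 ft.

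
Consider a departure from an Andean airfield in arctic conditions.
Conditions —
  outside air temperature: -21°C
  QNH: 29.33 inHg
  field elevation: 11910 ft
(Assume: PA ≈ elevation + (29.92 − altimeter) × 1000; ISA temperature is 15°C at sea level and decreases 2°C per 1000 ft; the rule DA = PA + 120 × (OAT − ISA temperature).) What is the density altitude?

Pressure altitude = 11910 + (29.92 − 29.33) × 1000 = 11910 + (+590) = 12500 ft.
ISA temperature at 12500 ft = 15 − 2 × (12500/1000) = -10°C.
ISA deviation = -21 − (-10) = -11°C.
Density altitude = 12500 + 120 × (-11) = 11180 ft.

11180 ft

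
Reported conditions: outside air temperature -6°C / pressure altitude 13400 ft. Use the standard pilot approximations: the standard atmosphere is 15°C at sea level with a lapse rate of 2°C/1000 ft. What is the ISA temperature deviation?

ISA temperature at 13400 ft = 15 − 2 × (13400/1000) = -11.8°C.
Deviation = OAT − ISA = -6 − (-11.8) = +5.8°C.

ISA+5.8°C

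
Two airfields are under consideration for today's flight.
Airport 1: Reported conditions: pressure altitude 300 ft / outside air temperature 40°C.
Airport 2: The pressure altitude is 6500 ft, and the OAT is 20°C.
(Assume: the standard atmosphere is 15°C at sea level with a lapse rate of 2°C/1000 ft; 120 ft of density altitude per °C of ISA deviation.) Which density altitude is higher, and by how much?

Airport 1: ISA temp = 14.4°C, deviation +25.6°C, DA = 300 + 120 × 25.6 = 3372 ft.
Airport 2: ISA temp = 2°C, deviation +18°C, DA = 6500 + 120 × 18 = 8660 ft.
Airport 2 is higher by 8660 − 3372 = 5288 ft.

Airport 2 by 5288 ft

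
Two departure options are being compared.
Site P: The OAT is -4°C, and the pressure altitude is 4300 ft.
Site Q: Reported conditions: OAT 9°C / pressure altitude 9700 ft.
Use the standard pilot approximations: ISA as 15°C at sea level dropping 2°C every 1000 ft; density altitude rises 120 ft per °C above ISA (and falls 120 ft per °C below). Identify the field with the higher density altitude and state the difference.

Site Q by 8256 ft

Site P: ISA temp = 6.4°C, deviation -10.4°C, DA = 4300 + 120 × (-10.4) = 3052 ft.
Site Q: ISA temp = -4.4°C, deviation +13.4°C, DA = 9700 + 120 × 13.4 = 11308 ft.
Site Q is higher by 11308 − 3052 = 8256 ft.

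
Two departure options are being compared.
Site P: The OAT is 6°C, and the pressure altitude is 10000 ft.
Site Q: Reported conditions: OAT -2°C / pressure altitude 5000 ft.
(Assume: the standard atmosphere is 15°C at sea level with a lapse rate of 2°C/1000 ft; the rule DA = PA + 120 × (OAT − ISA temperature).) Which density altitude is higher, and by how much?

Site P: ISA temp = -5°C, deviation +11°C, DA = 10000 + 120 × 11 = 11320 ft.
Site Q: ISA temp = 5°C, deviation -7°C, DA = 5000 + 120 × (-7) = 4160 ft.
Site P is higher by 11320 − 4160 = 7160 ft.

Site P by 7160 ft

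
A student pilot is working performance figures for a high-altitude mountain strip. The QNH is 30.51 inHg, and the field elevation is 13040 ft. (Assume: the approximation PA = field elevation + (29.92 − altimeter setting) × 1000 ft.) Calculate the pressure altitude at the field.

12450 ft

Pressure correction = (29.92 − 30.51) × 1000 = -590 ft.
Pressure altitude = 13040 + (-590) = 12450 ft.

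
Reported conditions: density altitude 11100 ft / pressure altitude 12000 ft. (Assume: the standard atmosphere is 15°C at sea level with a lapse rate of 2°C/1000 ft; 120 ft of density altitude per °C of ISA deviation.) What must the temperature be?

Density altitude − pressure altitude = 11100 − 12000 = -900 ft.
At 120 ft/°C that is an ISA deviation of -900/120 = -7.5°C.
ISA temperature at 12000 ft = 15 − 2 × (12000/1000) = -9°C.
OAT = ISA + deviation = -9 + (-7.5) = -16.5°C.

-16.5°C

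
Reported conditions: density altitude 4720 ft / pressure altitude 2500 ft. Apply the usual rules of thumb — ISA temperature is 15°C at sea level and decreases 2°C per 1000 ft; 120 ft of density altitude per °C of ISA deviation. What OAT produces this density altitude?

Density altitude − pressure altitude = 4720 − 2500 = +2220 ft.
At 120 ft/°C that is an ISA deviation of 2220/120 = +18.5°C.
ISA temperature at 2500 ft = 15 − 2 × (2500/1000) = 10°C.
OAT = ISA + deviation = 10 + (+18.5) = 28.5°C.

28.5°C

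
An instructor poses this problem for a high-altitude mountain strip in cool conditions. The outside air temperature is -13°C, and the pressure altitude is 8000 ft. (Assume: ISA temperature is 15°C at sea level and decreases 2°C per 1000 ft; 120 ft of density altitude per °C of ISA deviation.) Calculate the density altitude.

ISA temperature at 8000 ft = 15 − 2 × (8000/1000) = -1°C.
ISA deviation = -13 − (-1) = -12°C.
Density altitude = 8000 + 120 × (-12) = 8000 + (-1440) = 6560 ft.

6560 ft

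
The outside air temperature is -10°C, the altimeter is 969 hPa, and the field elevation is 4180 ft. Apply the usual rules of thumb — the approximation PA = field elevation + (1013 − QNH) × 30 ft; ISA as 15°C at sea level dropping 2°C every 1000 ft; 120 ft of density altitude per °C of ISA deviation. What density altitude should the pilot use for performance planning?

Pressure altitude = 4180 + (1013 − 969) × 30 = 4180 + (+1320) = 5500 ft.
ISA temperature at 5500 ft = 15 − 2 × (5500/1000) = 4°C.
ISA deviation = -10 − 4 = -14°C.
Density altitude = 5500 + 120 × (-14) = 3820 ft.

3820 ft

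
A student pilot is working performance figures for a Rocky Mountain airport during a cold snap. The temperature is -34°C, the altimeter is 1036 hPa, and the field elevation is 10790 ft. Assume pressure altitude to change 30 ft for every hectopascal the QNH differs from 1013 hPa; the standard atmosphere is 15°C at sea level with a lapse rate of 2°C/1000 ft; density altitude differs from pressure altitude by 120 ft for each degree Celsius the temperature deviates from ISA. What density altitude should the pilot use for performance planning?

Pressure altitude = 10790 + (1013 − 1036) × 30 = 10790 + (-690) = 10100 ft.
ISA temperature at 10100 ft = 15 − 2 × (10100/1000) = -5.2°C.
ISA deviation = -34 − (-5.2) = -28.8°C.
Density altitude = 10100 + 120 × (-28.8) = 6644 ft.

6644 ft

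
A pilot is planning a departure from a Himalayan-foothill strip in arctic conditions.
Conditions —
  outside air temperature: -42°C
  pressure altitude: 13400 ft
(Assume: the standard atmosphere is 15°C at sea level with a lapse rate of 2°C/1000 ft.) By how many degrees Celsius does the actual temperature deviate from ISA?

ISA-30.2°C

ISA temperature at 13400 ft = 15 − 2 × (13400/1000) = -11.8°C.
Deviation = OAT − ISA = -42 − (-11.8) = -30.2°C.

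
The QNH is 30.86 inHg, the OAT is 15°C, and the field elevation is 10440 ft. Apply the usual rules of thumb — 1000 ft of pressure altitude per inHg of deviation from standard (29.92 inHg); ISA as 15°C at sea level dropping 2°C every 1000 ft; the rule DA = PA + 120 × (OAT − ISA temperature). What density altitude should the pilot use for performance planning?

11780 ft

Pressure altitude = 10440 + (29.92 − 30.86) × 1000 = 10440 + (-940) = 9500 ft.
ISA temperature at 9500 ft = 15 − 2 × (9500/1000) = -4°C.
ISA deviation = 15 − (-4) = +19°C.
Density altitude = 9500 + 120 × (19) = 11780 ft.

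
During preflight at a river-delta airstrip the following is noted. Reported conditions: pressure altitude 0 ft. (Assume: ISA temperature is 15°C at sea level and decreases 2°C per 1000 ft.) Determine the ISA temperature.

ISA temperature = 15 − 2 × (0/1000) = 15 − 0 = 15°C.

15°C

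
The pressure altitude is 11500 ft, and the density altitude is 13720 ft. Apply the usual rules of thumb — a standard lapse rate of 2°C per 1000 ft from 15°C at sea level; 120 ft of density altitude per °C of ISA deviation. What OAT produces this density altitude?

Density altitude − pressure altitude = 13720 − 11500 = +2220 ft.
At 120 ft/°C that is an ISA deviation of 2220/120 = +18.5°C.
ISA temperature at 11500 ft = 15 − 2 × (11500/1000) = -8°C.
OAT = ISA + deviation = -8 + (+18.5) = 10.5°C.

10.5°C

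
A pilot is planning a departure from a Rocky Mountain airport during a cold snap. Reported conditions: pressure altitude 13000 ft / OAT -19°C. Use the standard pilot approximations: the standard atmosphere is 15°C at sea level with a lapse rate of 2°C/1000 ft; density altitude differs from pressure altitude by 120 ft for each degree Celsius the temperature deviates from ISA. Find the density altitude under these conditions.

12040 ft

ISA temperature at 13000 ft = 15 − 2 × (13000/1000) = -11°C.
ISA deviation = -19 − (-11) = -8°C.
Density altitude = 13000 + 120 × (-8) = 13000 + (-960) = 12040 ft.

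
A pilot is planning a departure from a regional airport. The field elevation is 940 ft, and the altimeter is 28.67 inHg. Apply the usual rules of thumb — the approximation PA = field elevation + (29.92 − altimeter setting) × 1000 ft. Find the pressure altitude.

Pressure correction = (29.92 − 28.67) × 1000 = +1250 ft.
Pressure altitude = 940 + (+1250) = 2190 ft.

2190 ft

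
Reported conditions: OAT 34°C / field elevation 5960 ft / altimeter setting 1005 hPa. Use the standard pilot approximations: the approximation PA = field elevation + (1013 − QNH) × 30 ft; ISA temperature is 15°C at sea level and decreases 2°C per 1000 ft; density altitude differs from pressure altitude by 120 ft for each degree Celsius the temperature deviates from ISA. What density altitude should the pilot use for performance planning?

Pressure altitude = 5960 + (1013 − 1005) × 30 = 5960 + (+240) = 6200 ft.
ISA temperature at 6200 ft = 15 − 2 × (6200/1000) = 2.6°C.
ISA deviation = 34 − 2.6 = +31.4°C.
Density altitude = 6200 + 120 × (31.4) = 9968 ft.

9968 ft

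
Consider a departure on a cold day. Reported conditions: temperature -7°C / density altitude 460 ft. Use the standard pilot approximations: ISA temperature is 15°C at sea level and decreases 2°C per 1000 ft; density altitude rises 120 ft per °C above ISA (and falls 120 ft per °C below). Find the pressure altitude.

DA = PA + 120 × (OAT − (15 − 2·PA/1000)) = PA + 120·OAT − 1800 + 0.24·PA = 1.24·PA + 120·OAT − 1800.
So 1.24·PA = 460 − 120 × (-7) + 1800 = 3100.
PA = 3100 / 1.24 = 2500 ft.

2500 ft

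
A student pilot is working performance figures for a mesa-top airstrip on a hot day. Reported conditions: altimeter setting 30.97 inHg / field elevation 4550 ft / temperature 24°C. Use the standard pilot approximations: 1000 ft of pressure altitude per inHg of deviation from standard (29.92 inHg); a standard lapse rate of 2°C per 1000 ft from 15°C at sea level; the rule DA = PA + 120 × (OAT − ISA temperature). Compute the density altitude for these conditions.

5420 ft

Pressure altitude = 4550 + (29.92 − 30.97) × 1000 = 4550 + (-1050) = 3500 ft.
ISA temperature at 3500 ft = 15 − 2 × (3500/1000) = 8°C.
ISA deviation = 24 − 8 = +16°C.
Density altitude = 3500 + 120 × (16) = 5420 ft.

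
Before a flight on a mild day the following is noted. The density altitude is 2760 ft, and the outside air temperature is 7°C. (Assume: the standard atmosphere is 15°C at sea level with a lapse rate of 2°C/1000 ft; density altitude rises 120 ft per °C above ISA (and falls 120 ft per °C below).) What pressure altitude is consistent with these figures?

3000 ft

DA = PA + 120 × (OAT − (15 − 2·PA/1000)) = PA + 120·OAT − 1800 + 0.24·PA = 1.24·PA + 120·OAT − 1800.
So 1.24·PA = 2760 − 120 × 7 + 1800 = 3720.
PA = 3720 / 1.24 = 3000 ft.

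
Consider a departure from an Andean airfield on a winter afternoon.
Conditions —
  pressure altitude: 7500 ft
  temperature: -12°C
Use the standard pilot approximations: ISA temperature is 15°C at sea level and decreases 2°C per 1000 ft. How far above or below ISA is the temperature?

ISA-12°C

ISA temperature at 7500 ft = 15 − 2 × (7500/1000) = 0°C.
Deviation = OAT − ISA = -12 − 0 = -12°C.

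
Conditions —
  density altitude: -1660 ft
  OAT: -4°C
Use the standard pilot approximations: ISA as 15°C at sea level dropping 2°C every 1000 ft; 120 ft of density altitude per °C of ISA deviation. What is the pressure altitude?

DA = PA + 120 × (OAT − (15 − 2·PA/1000)) = PA + 120·OAT − 1800 + 0.24·PA = 1.24·PA + 120·OAT − 1800.
So 1.24·PA = -1660 − 120 × (-4) + 1800 = 620.
PA = 620 / 1.24 = 500 ft.

500 ft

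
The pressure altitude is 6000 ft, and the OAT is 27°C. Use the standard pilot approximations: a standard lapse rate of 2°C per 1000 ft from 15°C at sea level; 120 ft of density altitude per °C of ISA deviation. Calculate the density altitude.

8880 ft

ISA temperature at 6000 ft = 15 − 2 × (6000/1000) = 3°C.
ISA deviation = 27 − 3 = +24°C.
Density altitude = 6000 + 120 × (24) = 6000 + (+2880) = 8880 ft.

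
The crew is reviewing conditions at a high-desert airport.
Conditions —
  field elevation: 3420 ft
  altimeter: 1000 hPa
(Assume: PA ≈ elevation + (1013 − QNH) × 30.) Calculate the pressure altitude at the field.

Pressure correction = (1013 − 1000) × 30 = +390 ft.
Pressure altitude = 3420 + (+390) = 3810 ft.

3810 ft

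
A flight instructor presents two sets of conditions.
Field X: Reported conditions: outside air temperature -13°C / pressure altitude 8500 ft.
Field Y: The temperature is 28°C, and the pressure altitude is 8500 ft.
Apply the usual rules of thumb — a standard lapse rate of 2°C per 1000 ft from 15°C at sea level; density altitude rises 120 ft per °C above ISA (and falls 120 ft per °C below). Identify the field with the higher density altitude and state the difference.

Field X: ISA temp = -2°C, deviation -11°C, DA = 8500 + 120 × (-11) = 7180 ft.
Field Y: ISA temp = -2°C, deviation +30°C, DA = 8500 + 120 × 30 = 12100 ft.
Field Y is higher by 12100 − 7180 = 4920 ft.

Field Y by 4920 ft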